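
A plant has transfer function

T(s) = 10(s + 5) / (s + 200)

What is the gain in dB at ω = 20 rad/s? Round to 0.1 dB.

At s = jω = j20:
zero (s+5): 5 + j20 → |·| = √(5²+20²) = √425 ≈ 20.616, ∠ = arctan(20/5) ≈ 75.96°
pole (s+200): 200 + j20 → |·| = √(200²+20²) = √40400 ≈ 201, ∠ = arctan(20/200) ≈ 5.71°
|T| = 10 · 20.616 / 201 ≈ 1.0257
Gain = 20 log₁₀(1.0257) ≈ 0.22 dB

0.2 dB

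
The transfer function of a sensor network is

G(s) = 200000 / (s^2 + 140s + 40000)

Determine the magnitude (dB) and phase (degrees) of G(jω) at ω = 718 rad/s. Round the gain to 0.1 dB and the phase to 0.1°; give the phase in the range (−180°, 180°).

-7.7 dB, -168.1°

At s = jω = j718:
quadratic: (j718)² + 140·j718 + 40000 = -475524 + j100520 → |·| ≈ 4.8603e+05, ∠ ≈ 168.06°
|G| = 200000 / 4.8603e+05 ≈ 0.4115
Gain = 20 log₁₀(0.4115) ≈ -7.71 dB
∠G = 0.00° − 168.06° = -168.06°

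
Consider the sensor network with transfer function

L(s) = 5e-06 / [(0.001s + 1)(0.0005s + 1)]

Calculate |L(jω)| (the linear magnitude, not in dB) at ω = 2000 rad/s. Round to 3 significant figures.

At ω = 2000 rad/s:
pole (1 + j2000·0.001) = 1 + j2 → |·| ≈ 2.2361, ∠ ≈ 63.43°
pole (1 + j2000·0.0005) = 1 + j1 → |·| ≈ 1.4142, ∠ ≈ 45.00°
|L| = 5e-06 · 1 / (2.2361 · 1.4142) ≈ 1.5811e-06

1.58e-06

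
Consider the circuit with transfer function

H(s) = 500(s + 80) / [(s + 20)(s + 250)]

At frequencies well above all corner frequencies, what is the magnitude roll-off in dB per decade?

Each pole contributes −20 dB/decade at high frequency; each zero contributes +20 dB/decade.
Net: 1 zero(s) − 2 pole(s) → -20 dB/decade.

-20 dB/decade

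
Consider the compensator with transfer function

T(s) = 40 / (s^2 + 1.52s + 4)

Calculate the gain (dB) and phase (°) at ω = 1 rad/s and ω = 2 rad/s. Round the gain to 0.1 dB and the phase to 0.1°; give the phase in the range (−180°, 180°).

ω = 1: 21.5 dB, -26.9°; ω = 2: 22.4 dB, -90.0°

At s = jω = j1:
quadratic: (j1)² + 1.52·j1 + 4 = 3 + j1.52 → |·| ≈ 3.3631, ∠ ≈ 26.87°
|T| = 40 / 3.3631 ≈ 11.894
Gain = 20 log₁₀(11.894) ≈ 21.51 dB
∠T = 0.00° − 26.87° = -26.87°

At s = jω = j2:
quadratic: (j2)² + 1.52·j2 + 4 = 0 + j3.04 → |·| ≈ 3.04, ∠ ≈ 90.00°
|T| = 40 / 3.04 ≈ 13.158
Gain = 20 log₁₀(13.158) ≈ 22.38 dB
∠T = 0.00° − 90.00° = -90.00°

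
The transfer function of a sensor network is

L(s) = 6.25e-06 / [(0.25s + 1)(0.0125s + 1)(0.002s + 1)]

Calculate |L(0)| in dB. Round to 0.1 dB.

-104.1 dB

L(0) = 6.25e-06 · 1 / 1 = 6.25e-06
20 log₁₀(6.25e-06) ≈ -104.08 dB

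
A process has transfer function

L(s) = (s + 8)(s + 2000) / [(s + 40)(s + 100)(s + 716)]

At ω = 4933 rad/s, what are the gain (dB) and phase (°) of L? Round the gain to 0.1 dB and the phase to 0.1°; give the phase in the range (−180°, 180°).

At s = jω = j4933:
zero (s+8): 8 + j4933 → |·| = √(8²+4933²) = √24334553 ≈ 4933, ∠ = arctan(4933/8) ≈ 89.91°
zero (s+2000): 2000 + j4933 → |·| = √(2000²+4933²) = √28334489 ≈ 5323, ∠ = arctan(4933/2000) ≈ 67.93°
pole (s+40): 40 + j4933 → |·| = √(40²+4933²) = √24336089 ≈ 4933.2, ∠ = arctan(4933/40) ≈ 89.54°
pole (s+100): 100 + j4933 → |·| = √(100²+4933²) = √24344489 ≈ 4934, ∠ = arctan(4933/100) ≈ 88.84°
pole (s+716): 716 + j4933 → |·| = √(716²+4933²) = √24847145 ≈ 4984.7, ∠ = arctan(4933/716) ≈ 81.74°
|L| = 1 · 2.6258e+07 / 1.2133e+11 ≈ 0.00021642
Gain = 20 log₁₀(0.00021642) ≈ -73.29 dB
∠L = 157.84° − 260.12° = -102.28°

-73.3 dB, -102.3°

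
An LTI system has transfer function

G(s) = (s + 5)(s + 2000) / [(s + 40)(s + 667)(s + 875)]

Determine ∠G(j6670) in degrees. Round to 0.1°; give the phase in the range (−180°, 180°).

At s = jω = j6670:
zero (s+5): 5 + j6670 → |·| = √(5²+6670²) = √44488925 ≈ 6670, ∠ = arctan(6670/5) ≈ 89.96°
zero (s+2000): 2000 + j6670 → |·| = √(2000²+6670²) = √48488900 ≈ 6963.4, ∠ = arctan(6670/2000) ≈ 73.31°
pole (s+40): 40 + j6670 → |·| = √(40²+6670²) = √44490500 ≈ 6670.1, ∠ = arctan(6670/40) ≈ 89.66°
pole (s+667): 667 + j6670 → |·| = √(667²+6670²) = √44933789 ≈ 6703.3, ∠ = arctan(6670/667) ≈ 84.29°
pole (s+875): 875 + j6670 → |·| = √(875²+6670²) = √45254525 ≈ 6727.1, ∠ = arctan(6670/875) ≈ 82.53°
∠G = 163.27° − 256.48° = -93.21°

-93.2°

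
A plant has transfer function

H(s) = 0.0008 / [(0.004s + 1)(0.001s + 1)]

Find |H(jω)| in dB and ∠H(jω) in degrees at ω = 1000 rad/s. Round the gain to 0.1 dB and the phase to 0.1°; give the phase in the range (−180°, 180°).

At ω = 1000 rad/s:
pole (1 + j1000·0.004) = 1 + j4 → |·| ≈ 4.1231, ∠ ≈ 75.96°
pole (1 + j1000·0.001) = 1 + j1 → |·| ≈ 1.4142, ∠ ≈ 45.00°
|H| = 0.0008 · 1 / (4.1231 · 1.4142) ≈ 0.0001372
Gain = 20 log₁₀(0.0001372) ≈ -77.25 dB
∠H = (0°) − (75.96° + 45.00°) = -120.96°

-77.3 dB, -121.0°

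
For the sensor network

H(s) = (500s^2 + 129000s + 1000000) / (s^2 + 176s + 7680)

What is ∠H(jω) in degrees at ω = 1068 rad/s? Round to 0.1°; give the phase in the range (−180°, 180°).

Substitute s = j1068:
Numerator: 500(j1068)^2 + 129000(j1068) + 1000000 = -569312000 + j137772000
Denominator: (j1068)^2 + 176(j1068) + 7680 = -1132944 + j187968
|N| = √(569312000² + 137772000²) ≈ 5.8575e+08, ∠N ≈ 166.40°
|D| = √(1132944² + 187968²) ≈ 1.1484e+06, ∠D ≈ 170.58°
∠H = 166.40° − 170.58° = -4.18°

-4.2°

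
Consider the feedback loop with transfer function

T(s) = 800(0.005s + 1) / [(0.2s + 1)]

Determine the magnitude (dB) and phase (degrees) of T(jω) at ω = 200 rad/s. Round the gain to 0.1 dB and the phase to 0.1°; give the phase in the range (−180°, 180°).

29.0 dB, -43.6°

At ω = 200 rad/s:
zero (1 + j200·0.005) = 1 + j1 → |·| ≈ 1.4142, ∠ ≈ 45.00°
pole (1 + j200·0.2) = 1 + j40 → |·| ≈ 40.012, ∠ ≈ 88.57°
|T| = 800 · 1.4142 / (40.012) ≈ 28.276
Gain = 20 log₁₀(28.276) ≈ 29.03 dB
∠T = (45.00°) − (88.57°) = -43.57°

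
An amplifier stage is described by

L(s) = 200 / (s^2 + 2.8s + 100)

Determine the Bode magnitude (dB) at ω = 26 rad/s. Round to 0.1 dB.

-9.3 dB

At s = jω = j26:
quadratic: (j26)² + 2.8·j26 + 100 = -576 + j72.8 → |·| ≈ 580.58, ∠ ≈ 172.80°
|L| = 200 / 580.58 ≈ 0.34448
Gain = 20 log₁₀(0.34448) ≈ -9.26 dB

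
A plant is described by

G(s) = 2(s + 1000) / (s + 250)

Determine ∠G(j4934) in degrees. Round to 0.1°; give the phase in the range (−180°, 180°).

-8.6°

At s = jω = j4934:
zero (s+1000): 1000 + j4934 → |·| = √(1000²+4934²) = √25344356 ≈ 5034.3, ∠ = arctan(4934/1000) ≈ 78.54°
pole (s+250): 250 + j4934 → |·| = √(250²+4934²) = √24406856 ≈ 4940.3, ∠ = arctan(4934/250) ≈ 87.10°
∠G = 78.54° − 87.10° = -8.56°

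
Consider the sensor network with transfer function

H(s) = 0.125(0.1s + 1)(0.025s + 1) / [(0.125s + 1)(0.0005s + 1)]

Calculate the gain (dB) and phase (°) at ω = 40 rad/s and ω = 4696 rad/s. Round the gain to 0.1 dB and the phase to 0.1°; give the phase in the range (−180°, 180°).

ω = 40: -16.9 dB, 41.1°; ω = 4696: 13.3 dB, 22.6°

At ω = 40 rad/s:
zero (1 + j40·0.1) = 1 + j4 → |·| ≈ 4.1231, ∠ ≈ 75.96°
zero (1 + j40·0.025) = 1 + j1 → |·| ≈ 1.4142, ∠ ≈ 45.00°
pole (1 + j40·0.125) = 1 + j5 → |·| ≈ 5.099, ∠ ≈ 78.69°
pole (1 + j40·0.0005) = 1 + j0.02 → |·| ≈ 1.0002, ∠ ≈ 1.15°
|H| = 0.125 · 4.1231 · 1.4142 / (5.099 · 1.0002) ≈ 0.14291
Gain = 20 log₁₀(0.14291) ≈ -16.90 dB
∠H = (75.96° + 45.00°) − (78.69° + 1.15°) = 41.12°

At ω = 4696 rad/s:
zero (1 + j4696·0.1) = 1 + j469.6 → |·| ≈ 469.6, ∠ ≈ 89.88°
zero (1 + j4696·0.025) = 1 + j117.4 → |·| ≈ 117.4, ∠ ≈ 89.51°
pole (1 + j4696·0.125) = 1 + j587 → |·| ≈ 587, ∠ ≈ 89.90°
pole (1 + j4696·0.0005) = 1 + j2.348 → |·| ≈ 2.5521, ∠ ≈ 66.93°
|H| = 0.125 · 469.6 · 117.4 / (587 · 2.5521) ≈ 4.6001
Gain = 20 log₁₀(4.6001) ≈ 13.26 dB
∠H = (89.88° + 89.51°) − (89.90° + 66.93°) = 22.56°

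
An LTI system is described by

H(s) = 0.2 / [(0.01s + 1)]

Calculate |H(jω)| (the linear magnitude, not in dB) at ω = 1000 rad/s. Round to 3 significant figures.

At ω = 1000 rad/s:
pole (1 + j1000·0.01) = 1 + j10 → |·| ≈ 10.05, ∠ ≈ 84.29°
|H| = 0.2 · 1 / (10.05) ≈ 0.0199

0.0199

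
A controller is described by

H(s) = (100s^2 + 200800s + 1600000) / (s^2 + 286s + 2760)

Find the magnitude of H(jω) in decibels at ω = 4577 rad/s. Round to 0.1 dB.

40.7 dB

Substitute s = j4577:
Numerator: 100(j4577)^2 + 200800(j4577) + 1600000 = -2093292900 + j919061600
Denominator: (j4577)^2 + 286(j4577) + 2760 = -20946169 + j1309022
|N| = √(2093292900² + 919061600²) ≈ 2.2862e+09, ∠N ≈ 156.30°
|D| = √(20946169² + 1309022²) ≈ 2.0987e+07, ∠D ≈ 176.42°
|H| = 2.2862e+09 / 2.0987e+07 ≈ 108.93
Gain = 20 log₁₀(108.93) ≈ 40.74 dB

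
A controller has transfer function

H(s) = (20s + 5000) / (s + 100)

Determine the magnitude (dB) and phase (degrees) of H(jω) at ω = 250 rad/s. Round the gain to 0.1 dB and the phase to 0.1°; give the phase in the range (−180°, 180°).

28.4 dB, -23.2°

Substitute s = j250:
Numerator: 20(j250) + 5000 = 5000 + j5000
Denominator: (j250) + 100 = 100 + j250
|N| = √(5000² + 5000²) ≈ 7071.1, ∠N ≈ 45.00°
|D| = √(100² + 250²) ≈ 269.26, ∠D ≈ 68.20°
|H| = 7071.1 / 269.26 ≈ 26.261
Gain = 20 log₁₀(26.261) ≈ 28.39 dB
∠H = 45.00° − 68.20° = -23.20°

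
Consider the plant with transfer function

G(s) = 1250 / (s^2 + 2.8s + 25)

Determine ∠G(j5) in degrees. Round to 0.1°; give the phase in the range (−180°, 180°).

At s = jω = j5:
quadratic: (j5)² + 2.8·j5 + 25 = 0 + j14 → |·| ≈ 14, ∠ ≈ 90.00°
∠G = 0.00° − 90.00° = -90.00°

-90.0°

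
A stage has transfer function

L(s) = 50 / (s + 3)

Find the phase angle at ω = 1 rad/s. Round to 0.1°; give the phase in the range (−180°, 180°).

At s = jω = j1:
pole (s+3): 3 + j1 → |·| = √(3²+1²) = √10 ≈ 3.1623, ∠ = arctan(1/3) ≈ 18.43°
∠L = 0.00° − 18.43° = -18.43°

-18.4°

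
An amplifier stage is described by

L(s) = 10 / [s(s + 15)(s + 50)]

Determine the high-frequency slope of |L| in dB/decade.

-60 dB/decade

Each pole contributes −20 dB/decade at high frequency; each zero contributes +20 dB/decade.
Net: 0 zero(s) − 3 pole(s) → -60 dB/decade.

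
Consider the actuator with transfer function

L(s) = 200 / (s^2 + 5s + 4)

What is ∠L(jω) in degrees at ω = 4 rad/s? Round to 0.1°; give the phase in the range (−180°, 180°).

-121.0°

Substitute s = j4:
Numerator: 200 = 200 + j0
Denominator: (j4)^2 + 5(j4) + 4 = -12 + j20
|N| = √(200² + 0²) ≈ 200, ∠N ≈ 0.00°
|D| = √(12² + 20²) ≈ 23.324, ∠D ≈ 120.96°
∠L = 0.00° − 120.96° = -120.96°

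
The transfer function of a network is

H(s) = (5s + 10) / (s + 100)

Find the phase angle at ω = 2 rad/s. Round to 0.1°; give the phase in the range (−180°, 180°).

Substitute s = j2:
Numerator: 5(j2) + 10 = 10 + j10
Denominator: (j2) + 100 = 100 + j2
|N| = √(10² + 10²) ≈ 14.142, ∠N ≈ 45.00°
|D| = √(100² + 2²) ≈ 100.02, ∠D ≈ 1.15°
∠H = 45.00° − 1.15° = 43.85°

43.9°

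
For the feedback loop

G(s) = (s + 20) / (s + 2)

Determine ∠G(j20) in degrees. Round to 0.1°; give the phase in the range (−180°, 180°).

-39.3°

Substitute s = j20:
Numerator: (j20) + 20 = 20 + j20
Denominator: (j20) + 2 = 2 + j20
|N| = √(20² + 20²) ≈ 28.284, ∠N ≈ 45.00°
|D| = √(2² + 20²) ≈ 20.1, ∠D ≈ 84.29°
∠G = 45.00° − 84.29° = -39.29°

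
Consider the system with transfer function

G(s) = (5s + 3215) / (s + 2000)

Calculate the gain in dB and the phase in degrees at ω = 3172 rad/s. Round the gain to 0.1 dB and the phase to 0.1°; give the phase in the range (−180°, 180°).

12.7 dB, 20.8°

Substitute s = j3172:
Numerator: 5(j3172) + 3215 = 3215 + j15860
Denominator: (j3172) + 2000 = 2000 + j3172
|N| = √(3215² + 15860²) ≈ 16183, ∠N ≈ 78.54°
|D| = √(2000² + 3172²) ≈ 3749.9, ∠D ≈ 57.77°
|G| = 16183 / 3749.9 ≈ 4.3156
Gain = 20 log₁₀(4.3156) ≈ 12.70 dB
∠G = 78.54° − 57.77° = 20.77°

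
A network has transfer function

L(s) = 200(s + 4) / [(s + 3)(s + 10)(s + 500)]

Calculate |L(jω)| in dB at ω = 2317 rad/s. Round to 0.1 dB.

-88.8 dB

At s = jω = j2317:
zero (s+4): 4 + j2317 → |·| = √(4²+2317²) = √5368505 ≈ 2317, ∠ = arctan(2317/4) ≈ 89.90°
pole (s+3): 3 + j2317 → |·| = √(3²+2317²) = √5368498 ≈ 2317, ∠ = arctan(2317/3) ≈ 89.93°
pole (s+10): 10 + j2317 → |·| = √(10²+2317²) = √5368589 ≈ 2317, ∠ = arctan(2317/10) ≈ 89.75°
pole (s+500): 500 + j2317 → |·| = √(500²+2317²) = √5618489 ≈ 2370.3, ∠ = arctan(2317/500) ≈ 77.82°
|L| = 200 · 2317 / 1.2725e+10 ≈ 3.6417e-05
Gain = 20 log₁₀(3.6417e-05) ≈ -88.77 dB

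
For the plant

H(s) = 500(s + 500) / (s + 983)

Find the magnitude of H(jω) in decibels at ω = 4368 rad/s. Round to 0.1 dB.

53.8 dB

At s = jω = j4368:
zero (s+500): 500 + j4368 → |·| = √(500²+4368²) = √19329424 ≈ 4396.5, ∠ = arctan(4368/500) ≈ 83.47°
pole (s+983): 983 + j4368 → |·| = √(983²+4368²) = √20045713 ≈ 4477.2, ∠ = arctan(4368/983) ≈ 77.32°
|H| = 500 · 4396.5 / 4477.2 ≈ 490.99
Gain = 20 log₁₀(490.99) ≈ 53.82 dB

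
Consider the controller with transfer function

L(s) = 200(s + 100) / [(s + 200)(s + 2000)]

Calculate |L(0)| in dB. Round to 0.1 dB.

L(0) = 200·100 / (200·2000) = 0.05
20 log₁₀(0.05) ≈ -26.02 dB

-26.0 dB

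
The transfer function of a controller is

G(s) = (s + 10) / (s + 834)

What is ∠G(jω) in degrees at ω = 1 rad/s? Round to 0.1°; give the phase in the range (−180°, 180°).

Substitute s = j1:
Numerator: (j1) + 10 = 10 + j1
Denominator: (j1) + 834 = 834 + j1
|N| = √(10² + 1²) ≈ 10.05, ∠N ≈ 5.71°
|D| = √(834² + 1²) ≈ 834, ∠D ≈ 0.07°
∠G = 5.71° − 0.07° = 5.64°

5.6°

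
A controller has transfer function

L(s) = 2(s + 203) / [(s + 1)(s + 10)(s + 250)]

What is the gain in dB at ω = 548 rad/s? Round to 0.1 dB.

-103.8 dB

At s = jω = j548:
zero (s+203): 203 + j548 → |·| = √(203²+548²) = √341513 ≈ 584.39, ∠ = arctan(548/203) ≈ 69.67°
pole (s+1): 1 + j548 → |·| = √(1²+548²) = √300305 ≈ 548, ∠ = arctan(548/1) ≈ 89.90°
pole (s+10): 10 + j548 → |·| = √(10²+548²) = √300404 ≈ 548.09, ∠ = arctan(548/10) ≈ 88.95°
pole (s+250): 250 + j548 → |·| = √(250²+548²) = √362804 ≈ 602.33, ∠ = arctan(548/250) ≈ 65.48°
|L| = 2 · 584.39 / 1.8091e+08 ≈ 6.4606e-06
Gain = 20 log₁₀(6.4606e-06) ≈ -103.79 dB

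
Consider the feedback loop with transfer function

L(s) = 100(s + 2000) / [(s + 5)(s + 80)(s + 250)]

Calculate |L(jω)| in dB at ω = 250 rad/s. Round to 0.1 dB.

At s = jω = j250:
zero (s+2000): 2000 + j250 → |·| = √(2000²+250²) = √4062500 ≈ 2015.6, ∠ = arctan(250/2000) ≈ 7.13°
pole (s+5): 5 + j250 → |·| = √(5²+250²) = √62525 ≈ 250.05, ∠ = arctan(250/5) ≈ 88.85°
pole (s+80): 80 + j250 → |·| = √(80²+250²) = √68900 ≈ 262.49, ∠ = arctan(250/80) ≈ 72.26°
pole (s+250): 250 + j250 → |·| = √(250²+250²) = √125000 ≈ 353.55, ∠ = arctan(250/250) ≈ 45.00°
|L| = 100 · 2015.6 / 2.3205e+07 ≈ 0.0086861
Gain = 20 log₁₀(0.0086861) ≈ -41.22 dB

-41.2 dB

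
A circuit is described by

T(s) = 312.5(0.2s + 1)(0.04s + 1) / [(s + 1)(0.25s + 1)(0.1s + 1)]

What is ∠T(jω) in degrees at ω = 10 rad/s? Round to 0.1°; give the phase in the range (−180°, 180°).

-112.3°

At ω = 10 rad/s:
zero (1 + j10·0.2) = 1 + j2 → |·| ≈ 2.2361, ∠ ≈ 63.43°
zero (1 + j10·0.04) = 1 + j0.4 → |·| ≈ 1.077, ∠ ≈ 21.80°
pole (1 + j10·1) = 1 + j10 → |·| ≈ 10.05, ∠ ≈ 84.29°
pole (1 + j10·0.25) = 1 + j2.5 → |·| ≈ 2.6926, ∠ ≈ 68.20°
pole (1 + j10·0.1) = 1 + j1 → |·| ≈ 1.4142, ∠ ≈ 45.00°
∠T = (63.43° + 21.80°) − (84.29° + 68.20° + 45.00°) = -112.26°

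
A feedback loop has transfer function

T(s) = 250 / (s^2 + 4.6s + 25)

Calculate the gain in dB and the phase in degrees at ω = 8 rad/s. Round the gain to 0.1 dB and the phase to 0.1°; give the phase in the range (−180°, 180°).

At s = jω = j8:
quadratic: (j8)² + 4.6·j8 + 25 = -39 + j36.8 → |·| ≈ 53.621, ∠ ≈ 136.66°
|T| = 250 / 53.621 ≈ 4.6624
Gain = 20 log₁₀(4.6624) ≈ 13.37 dB
∠T = 0.00° − 136.66° = -136.66°

13.4 dB, -136.7°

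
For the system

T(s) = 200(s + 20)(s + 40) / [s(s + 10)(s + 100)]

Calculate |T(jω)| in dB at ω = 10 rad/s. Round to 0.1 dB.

At s = jω = j10:
zero (s+20): 20 + j10 → |·| = √(20²+10²) = √500 ≈ 22.361, ∠ = arctan(10/20) ≈ 26.57°
zero (s+40): 40 + j10 → |·| = √(40²+10²) = √1700 ≈ 41.231, ∠ = arctan(10/40) ≈ 14.04°
pole (s+10): 10 + j10 → |·| = √(10²+10²) = √200 ≈ 14.142, ∠ = arctan(10/10) ≈ 45.00°
pole (s+100): 100 + j10 → |·| = √(100²+10²) = √10100 ≈ 100.5, ∠ = arctan(10/100) ≈ 5.71°
pole at origin: |s| = 10, ∠ = 90.00° (in denominator)
|T| = 200 · 921.97 / 14213 ≈ 12.974
Gain = 20 log₁₀(12.974) ≈ 22.26 dB

22.3 dB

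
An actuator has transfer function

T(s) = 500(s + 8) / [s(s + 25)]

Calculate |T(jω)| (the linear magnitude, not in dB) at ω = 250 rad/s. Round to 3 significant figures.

1.99

At s = jω = j250:
zero (s+8): 8 + j250 → |·| = √(8²+250²) = √62564 ≈ 250.13, ∠ = arctan(250/8) ≈ 88.17°
pole (s+25): 25 + j250 → |·| = √(25²+250²) = √63125 ≈ 251.25, ∠ = arctan(250/25) ≈ 84.29°
pole at origin: |s| = 250, ∠ = 90.00° (in denominator)
|T| = 500 · 250.13 / 62812 ≈ 1.9911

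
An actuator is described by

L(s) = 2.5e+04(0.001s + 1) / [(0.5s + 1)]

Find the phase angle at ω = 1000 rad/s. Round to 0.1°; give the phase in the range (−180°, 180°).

At ω = 1000 rad/s:
zero (1 + j1000·0.001) = 1 + j1 → |·| ≈ 1.4142, ∠ ≈ 45.00°
pole (1 + j1000·0.5) = 1 + j500 → |·| ≈ 500, ∠ ≈ 89.89°
∠L = (45.00°) − (89.89°) = -44.89°

-44.9°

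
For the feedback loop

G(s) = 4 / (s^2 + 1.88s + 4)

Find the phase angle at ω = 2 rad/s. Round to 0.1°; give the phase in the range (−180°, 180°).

At s = jω = j2:
quadratic: (j2)² + 1.88·j2 + 4 = 0 + j3.76 → |·| ≈ 3.76, ∠ ≈ 90.00°
∠G = 0.00° − 90.00° = -90.00°

-90.0°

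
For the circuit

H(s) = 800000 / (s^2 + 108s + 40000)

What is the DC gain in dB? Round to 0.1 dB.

26.0 dB

H(0) = 800000 / 40000 = 20
20 log₁₀(20) ≈ 26.02 dB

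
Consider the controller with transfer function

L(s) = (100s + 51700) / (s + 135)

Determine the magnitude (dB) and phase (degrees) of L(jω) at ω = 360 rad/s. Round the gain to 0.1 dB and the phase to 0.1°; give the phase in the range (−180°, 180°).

44.3 dB, -34.6°

Substitute s = j360:
Numerator: 100(j360) + 51700 = 51700 + j36000
Denominator: (j360) + 135 = 135 + j360
|N| = √(51700² + 36000²) ≈ 62999, ∠N ≈ 34.85°
|D| = √(135² + 360²) ≈ 384.48, ∠D ≈ 69.44°
|L| = 62999 / 384.48 ≈ 163.86
Gain = 20 log₁₀(163.86) ≈ 44.29 dB
∠L = 34.85° − 69.44° = -34.59°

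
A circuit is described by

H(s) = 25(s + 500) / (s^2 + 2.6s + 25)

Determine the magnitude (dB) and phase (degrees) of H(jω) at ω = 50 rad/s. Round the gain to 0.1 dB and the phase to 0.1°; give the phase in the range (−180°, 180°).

At s = jω = j50:
zero (s+500): 500 + j50 → |·| = √(500²+50²) = √252500 ≈ 502.49, ∠ = arctan(50/500) ≈ 5.71°
quadratic: (j50)² + 2.6·j50 + 25 = -2475 + j130 → |·| ≈ 2478.4, ∠ ≈ 176.99°
|H| = 25 · 502.49 / 2478.4 ≈ 5.0687
Gain = 20 log₁₀(5.0687) ≈ 14.10 dB
∠H = 5.71° − 176.99° = -171.28°

14.1 dB, -171.3°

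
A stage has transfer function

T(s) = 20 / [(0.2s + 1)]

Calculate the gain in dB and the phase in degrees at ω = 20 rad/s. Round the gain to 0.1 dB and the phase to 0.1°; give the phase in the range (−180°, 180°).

13.7 dB, -76.0°

At ω = 20 rad/s:
pole (1 + j20·0.2) = 1 + j4 → |·| ≈ 4.1231, ∠ ≈ 75.96°
|T| = 20 · 1 / (4.1231) ≈ 4.8507
Gain = 20 log₁₀(4.8507) ≈ 13.72 dB
∠T = (0°) − (75.96°) = -75.96°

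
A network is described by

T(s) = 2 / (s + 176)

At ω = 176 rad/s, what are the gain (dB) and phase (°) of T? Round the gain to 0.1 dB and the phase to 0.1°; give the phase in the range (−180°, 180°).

-41.9 dB, -45.0°

At s = jω = j176:
pole (s+176): 176 + j176 → |·| = √(176²+176²) = √61952 ≈ 248.9, ∠ = arctan(176/176) ≈ 45.00°
|T| = 2 / 248.9 ≈ 0.0080354
Gain = 20 log₁₀(0.0080354) ≈ -41.90 dB
∠T = 0.00° − 45.00° = -45.00°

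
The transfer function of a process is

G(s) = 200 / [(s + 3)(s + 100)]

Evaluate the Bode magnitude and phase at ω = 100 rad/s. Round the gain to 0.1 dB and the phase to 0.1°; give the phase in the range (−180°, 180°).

At s = jω = j100:
pole (s+3): 3 + j100 → |·| = √(3²+100²) = √10009 ≈ 100.04, ∠ = arctan(100/3) ≈ 88.28°
pole (s+100): 100 + j100 → |·| = √(100²+100²) = √20000 ≈ 141.42, ∠ = arctan(100/100) ≈ 45.00°
|G| = 200 / 14148 ≈ 0.014136
Gain = 20 log₁₀(0.014136) ≈ -36.99 dB
∠G = 0.00° − 133.28° = -133.28°

-37.0 dB, -133.3°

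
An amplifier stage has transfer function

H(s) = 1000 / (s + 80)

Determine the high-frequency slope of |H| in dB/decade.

Each pole contributes −20 dB/decade at high frequency; each zero contributes +20 dB/decade.
Net: 0 zero(s) − 1 pole(s) → -20 dB/decade.

-20 dB/decade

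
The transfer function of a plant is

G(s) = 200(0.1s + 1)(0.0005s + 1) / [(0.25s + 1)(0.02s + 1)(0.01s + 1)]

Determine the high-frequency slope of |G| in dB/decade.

Each pole contributes −20 dB/decade at high frequency; each zero contributes +20 dB/decade.
Net: 2 zero(s) − 3 pole(s) → -20 dB/decade.

-20 dB/decade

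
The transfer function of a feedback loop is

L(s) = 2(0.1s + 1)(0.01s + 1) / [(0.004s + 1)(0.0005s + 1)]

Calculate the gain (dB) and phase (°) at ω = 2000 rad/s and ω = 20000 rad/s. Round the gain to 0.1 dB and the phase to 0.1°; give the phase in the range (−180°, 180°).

ω = 2000: 56.9 dB, 49.0°; ω = 20000: 60.0 dB, 6.1°

At ω = 2000 rad/s:
zero (1 + j2000·0.1) = 1 + j200 → |·| ≈ 200, ∠ ≈ 89.71°
zero (1 + j2000·0.01) = 1 + j20 → |·| ≈ 20.025, ∠ ≈ 87.14°
pole (1 + j2000·0.004) = 1 + j8 → |·| ≈ 8.0623, ∠ ≈ 82.87°
pole (1 + j2000·0.0005) = 1 + j1 → |·| ≈ 1.4142, ∠ ≈ 45.00°
|L| = 2 · 200 · 20.025 / (8.0623 · 1.4142) ≈ 702.53
Gain = 20 log₁₀(702.53) ≈ 56.93 dB
∠L = (89.71° + 87.14°) − (82.87° + 45.00°) = 48.98°

At ω = 20000 rad/s:
zero (1 + j20000·0.1) = 1 + j2000 → |·| ≈ 2000, ∠ ≈ 89.97°
zero (1 + j20000·0.01) = 1 + j200 → |·| ≈ 200, ∠ ≈ 89.71°
pole (1 + j20000·0.004) = 1 + j80 → |·| ≈ 80.006, ∠ ≈ 89.28°
pole (1 + j20000·0.0005) = 1 + j10 → |·| ≈ 10.05, ∠ ≈ 84.29°
|L| = 2 · 2000 · 200 / (80.006 · 10.05) ≈ 994.95
Gain = 20 log₁₀(994.95) ≈ 59.96 dB
∠L = (89.97° + 89.71°) − (89.28° + 84.29°) = 6.11°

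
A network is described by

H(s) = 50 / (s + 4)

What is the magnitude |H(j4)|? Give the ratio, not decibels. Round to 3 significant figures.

Substitute s = j4:
Numerator: 50 = 50 + j0
Denominator: (j4) + 4 = 4 + j4
|N| = √(50² + 0²) ≈ 50, ∠N ≈ 0.00°
|D| = √(4² + 4²) ≈ 5.6569, ∠D ≈ 45.00°
|H| = 50 / 5.6569 ≈ 8.8388

8.84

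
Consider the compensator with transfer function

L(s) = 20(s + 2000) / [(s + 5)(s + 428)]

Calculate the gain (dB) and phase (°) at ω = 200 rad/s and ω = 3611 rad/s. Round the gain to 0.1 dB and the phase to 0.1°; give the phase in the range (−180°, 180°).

ω = 200: -7.4 dB, -107.9°; ω = 3611: -44.0 dB, -112.1°

At s = jω = j200:
zero (s+2000): 2000 + j200 → |·| = √(2000²+200²) = √4040000 ≈ 2010, ∠ = arctan(200/2000) ≈ 5.71°
pole (s+5): 5 + j200 → |·| = √(5²+200²) = √40025 ≈ 200.06, ∠ = arctan(200/5) ≈ 88.57°
pole (s+428): 428 + j200 → |·| = √(428²+200²) = √223184 ≈ 472.42, ∠ = arctan(200/428) ≈ 25.05°
|L| = 20 · 2010 / 94512 ≈ 0.42534
Gain = 20 log₁₀(0.42534) ≈ -7.43 dB
∠L = 5.71° − 113.62° = -107.91°

At s = jω = j3611:
zero (s+2000): 2000 + j3611 → |·| = √(2000²+3611²) = √17039321 ≈ 4127.9, ∠ = arctan(3611/2000) ≈ 61.02°
pole (s+5): 5 + j3611 → |·| = √(5²+3611²) = √13039346 ≈ 3611, ∠ = arctan(3611/5) ≈ 89.92°
pole (s+428): 428 + j3611 → |·| = √(428²+3611²) = √13222505 ≈ 3636.3, ∠ = arctan(3611/428) ≈ 83.24°
|L| = 20 · 4127.9 / 1.3131e+07 ≈ 0.0062873
Gain = 20 log₁₀(0.0062873) ≈ -44.03 dB
∠L = 61.02° − 173.16° = -112.14°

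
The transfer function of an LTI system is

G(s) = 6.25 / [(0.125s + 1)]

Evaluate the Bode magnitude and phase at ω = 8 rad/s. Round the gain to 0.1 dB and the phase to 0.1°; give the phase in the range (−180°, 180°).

At ω = 8 rad/s:
pole (1 + j8·0.125) = 1 + j1 → |·| ≈ 1.4142, ∠ ≈ 45.00°
|G| = 6.25 · 1 / (1.4142) ≈ 4.4195
Gain = 20 log₁₀(4.4195) ≈ 12.91 dB
∠G = (0°) − (45.00°) = -45.00°

12.9 dB, -45.0°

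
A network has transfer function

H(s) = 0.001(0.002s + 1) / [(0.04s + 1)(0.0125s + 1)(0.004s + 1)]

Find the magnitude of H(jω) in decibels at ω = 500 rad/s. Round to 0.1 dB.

At ω = 500 rad/s:
zero (1 + j500·0.002) = 1 + j1 → |·| ≈ 1.4142, ∠ ≈ 45.00°
pole (1 + j500·0.04) = 1 + j20 → |·| ≈ 20.025, ∠ ≈ 87.14°
pole (1 + j500·0.0125) = 1 + j6.25 → |·| ≈ 6.3295, ∠ ≈ 80.91°
pole (1 + j500·0.004) = 1 + j2 → |·| ≈ 2.2361, ∠ ≈ 63.43°
|H| = 0.001 · 1.4142 / (20.025 · 6.3295 · 2.2361) ≈ 4.9897e-06
Gain = 20 log₁₀(4.9897e-06) ≈ -106.04 dB

-106.0 dB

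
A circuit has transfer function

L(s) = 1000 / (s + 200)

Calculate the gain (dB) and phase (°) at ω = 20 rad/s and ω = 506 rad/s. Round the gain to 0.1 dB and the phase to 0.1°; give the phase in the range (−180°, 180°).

Substitute s = j20:
Numerator: 1000 = 1000 + j0
Denominator: (j20) + 200 = 200 + j20
|N| = √(1000² + 0²) ≈ 1000, ∠N ≈ 0.00°
|D| = √(200² + 20²) ≈ 201, ∠D ≈ 5.71°
|L| = 1000 / 201 ≈ 4.9751
Gain = 20 log₁₀(4.9751) ≈ 13.94 dB
∠L = 0.00° − 5.71° = -5.71°

Substitute s = j506:
Numerator: 1000 = 1000 + j0
Denominator: (j506) + 200 = 200 + j506
|N| = √(1000² + 0²) ≈ 1000, ∠N ≈ 0.00°
|D| = √(200² + 506²) ≈ 544.09, ∠D ≈ 68.43°
|L| = 1000 / 544.09 ≈ 1.8379
Gain = 20 log₁₀(1.8379) ≈ 5.29 dB
∠L = 0.00° − 68.43° = -68.43°

ω = 20: 13.9 dB, -5.7°; ω = 506: 5.3 dB, -68.4°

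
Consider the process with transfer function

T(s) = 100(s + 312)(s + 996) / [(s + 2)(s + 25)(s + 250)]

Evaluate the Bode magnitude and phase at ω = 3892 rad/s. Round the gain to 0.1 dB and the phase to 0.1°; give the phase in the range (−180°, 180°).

-31.5 dB, -104.9°

At s = jω = j3892:
zero (s+312): 312 + j3892 → |·| = √(312²+3892²) = √15245008 ≈ 3904.5, ∠ = arctan(3892/312) ≈ 85.42°
zero (s+996): 996 + j3892 → |·| = √(996²+3892²) = √16139680 ≈ 4017.4, ∠ = arctan(3892/996) ≈ 75.65°
pole (s+2): 2 + j3892 → |·| = √(2²+3892²) = √15147668 ≈ 3892, ∠ = arctan(3892/2) ≈ 89.97°
pole (s+25): 25 + j3892 → |·| = √(25²+3892²) = √15148289 ≈ 3892.1, ∠ = arctan(3892/25) ≈ 89.63°
pole (s+250): 250 + j3892 → |·| = √(250²+3892²) = √15210164 ≈ 3900, ∠ = arctan(3892/250) ≈ 86.32°
|T| = 100 · 1.5686e+07 / 5.9077e+10 ≈ 0.026552
Gain = 20 log₁₀(0.026552) ≈ -31.52 dB
∠T = 161.07° − 265.92° = -104.85°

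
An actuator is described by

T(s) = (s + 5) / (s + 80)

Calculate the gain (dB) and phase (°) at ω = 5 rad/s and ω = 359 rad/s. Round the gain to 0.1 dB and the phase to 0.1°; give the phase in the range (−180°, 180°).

Substitute s = j5:
Numerator: (j5) + 5 = 5 + j5
Denominator: (j5) + 80 = 80 + j5
|N| = √(5² + 5²) ≈ 7.0711, ∠N ≈ 45.00°
|D| = √(80² + 5²) ≈ 80.156, ∠D ≈ 3.58°
|T| = 7.0711 / 80.156 ≈ 0.088217
Gain = 20 log₁₀(0.088217) ≈ -21.09 dB
∠T = 45.00° − 3.58° = 41.42°

Substitute s = j359:
Numerator: (j359) + 5 = 5 + j359
Denominator: (j359) + 80 = 80 + j359
|N| = √(5² + 359²) ≈ 359.03, ∠N ≈ 89.20°
|D| = √(80² + 359²) ≈ 367.81, ∠D ≈ 77.44°
|T| = 359.03 / 367.81 ≈ 0.97613
Gain = 20 log₁₀(0.97613) ≈ -0.21 dB
∠T = 89.20° − 77.44° = 11.76°

ω = 5: -21.1 dB, 41.4°; ω = 359: -0.2 dB, 11.8°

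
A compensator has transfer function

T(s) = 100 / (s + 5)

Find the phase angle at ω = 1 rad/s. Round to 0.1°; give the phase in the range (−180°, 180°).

At s = jω = j1:
pole (s+5): 5 + j1 → |·| = √(5²+1²) = √26 ≈ 5.099, ∠ = arctan(1/5) ≈ 11.31°
∠T = 0.00° − 11.31° = -11.31°

-11.3°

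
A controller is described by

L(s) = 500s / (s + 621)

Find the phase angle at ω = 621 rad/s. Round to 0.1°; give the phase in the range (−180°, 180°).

45.0°

At s = jω = j621:
zero at origin: s = j621 → |·| = 621, ∠ = 90.00°
pole (s+621): 621 + j621 → |·| = √(621²+621²) = √771282 ≈ 878.23, ∠ = arctan(621/621) ≈ 45.00°
∠L = 90.00° − 45.00° = 45.00°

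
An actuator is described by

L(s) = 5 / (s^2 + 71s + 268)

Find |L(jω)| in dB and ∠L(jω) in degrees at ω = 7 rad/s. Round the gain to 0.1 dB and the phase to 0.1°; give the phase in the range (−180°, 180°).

Substitute s = j7:
Numerator: 5 = 5 + j0
Denominator: (j7)^2 + 71(j7) + 268 = 219 + j497
|N| = √(5² + 0²) ≈ 5, ∠N ≈ 0.00°
|D| = √(219² + 497²) ≈ 543.11, ∠D ≈ 66.22°
|L| = 5 / 543.11 ≈ 0.0092062
Gain = 20 log₁₀(0.0092062) ≈ -40.72 dB
∠L = 0.00° − 66.22° = -66.22°

-40.7 dB, -66.2°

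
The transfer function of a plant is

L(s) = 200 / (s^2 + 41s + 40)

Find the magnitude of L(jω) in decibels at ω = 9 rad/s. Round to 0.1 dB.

-5.4 dB

Substitute s = j9:
Numerator: 200 = 200 + j0
Denominator: (j9)^2 + 41(j9) + 40 = -41 + j369
|N| = √(200² + 0²) ≈ 200, ∠N ≈ 0.00°
|D| = √(41² + 369²) ≈ 371.27, ∠D ≈ 96.34°
|L| = 200 / 371.27 ≈ 0.53869
Gain = 20 log₁₀(0.53869) ≈ -5.37 dB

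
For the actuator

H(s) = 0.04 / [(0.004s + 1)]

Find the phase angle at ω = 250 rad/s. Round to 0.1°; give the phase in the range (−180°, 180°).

At ω = 250 rad/s:
pole (1 + j250·0.004) = 1 + j1 → |·| ≈ 1.4142, ∠ ≈ 45.00°
∠H = (0°) − (45.00°) = -45.00°

-45.0°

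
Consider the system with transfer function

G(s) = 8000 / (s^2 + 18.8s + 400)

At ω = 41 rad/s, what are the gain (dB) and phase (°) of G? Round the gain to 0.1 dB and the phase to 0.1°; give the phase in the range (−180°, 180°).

At s = jω = j41:
quadratic: (j41)² + 18.8·j41 + 400 = -1281 + j770.8 → |·| ≈ 1495, ∠ ≈ 148.96°
|G| = 8000 / 1495 ≈ 5.3512
Gain = 20 log₁₀(5.3512) ≈ 14.57 dB
∠G = 0.00° − 148.96° = -148.96°

14.6 dB, -149.0°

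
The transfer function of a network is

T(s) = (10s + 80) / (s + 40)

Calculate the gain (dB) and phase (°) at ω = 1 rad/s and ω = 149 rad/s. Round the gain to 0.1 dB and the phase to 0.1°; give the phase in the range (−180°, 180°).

Substitute s = j1:
Numerator: 10(j1) + 80 = 80 + j10
Denominator: (j1) + 40 = 40 + j1
|N| = √(80² + 10²) ≈ 80.623, ∠N ≈ 7.13°
|D| = √(40² + 1²) ≈ 40.012, ∠D ≈ 1.43°
|T| = 80.623 / 40.012 ≈ 2.015
Gain = 20 log₁₀(2.015) ≈ 6.09 dB
∠T = 7.13° − 1.43° = 5.70°

Substitute s = j149:
Numerator: 10(j149) + 80 = 80 + j1490
Denominator: (j149) + 40 = 40 + j149
|N| = √(80² + 1490²) ≈ 1492.1, ∠N ≈ 86.93°
|D| = √(40² + 149²) ≈ 154.28, ∠D ≈ 74.97°
|T| = 1492.1 / 154.28 ≈ 9.6714
Gain = 20 log₁₀(9.6714) ≈ 19.71 dB
∠T = 86.93° − 74.97° = 11.96°

ω = 1: 6.1 dB, 5.7°; ω = 149: 19.7 dB, 12.0°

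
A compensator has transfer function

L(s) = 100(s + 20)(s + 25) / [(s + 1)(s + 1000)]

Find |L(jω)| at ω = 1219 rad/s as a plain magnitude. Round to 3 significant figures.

At s = jω = j1219:
zero (s+20): 20 + j1219 → |·| = √(20²+1219²) = √1486361 ≈ 1219.2, ∠ = arctan(1219/20) ≈ 89.06°
zero (s+25): 25 + j1219 → |·| = √(25²+1219²) = √1486586 ≈ 1219.3, ∠ = arctan(1219/25) ≈ 88.83°
pole (s+1): 1 + j1219 → |·| = √(1²+1219²) = √1485962 ≈ 1219, ∠ = arctan(1219/1) ≈ 89.95°
pole (s+1000): 1000 + j1219 → |·| = √(1000²+1219²) = √2485961 ≈ 1576.7, ∠ = arctan(1219/1000) ≈ 50.64°
|L| = 100 · 1.4866e+06 / 1.922e+06 ≈ 77.347

77.3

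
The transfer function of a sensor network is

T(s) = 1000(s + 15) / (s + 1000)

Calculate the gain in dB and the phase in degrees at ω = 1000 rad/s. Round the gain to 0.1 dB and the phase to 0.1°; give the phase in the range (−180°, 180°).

At s = jω = j1000:
zero (s+15): 15 + j1000 → |·| = √(15²+1000²) = √1000225 ≈ 1000.1, ∠ = arctan(1000/15) ≈ 89.14°
pole (s+1000): 1000 + j1000 → |·| = √(1000²+1000²) = √2000000 ≈ 1414.2, ∠ = arctan(1000/1000) ≈ 45.00°
|T| = 1000 · 1000.1 / 1414.2 ≈ 707.18
Gain = 20 log₁₀(707.18) ≈ 56.99 dB
∠T = 89.14° − 45.00° = 44.14°

57.0 dB, 44.1°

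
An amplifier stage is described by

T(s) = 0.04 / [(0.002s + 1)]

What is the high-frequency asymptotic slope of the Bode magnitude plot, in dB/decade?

Each pole contributes −20 dB/decade at high frequency; each zero contributes +20 dB/decade.
Net: 0 zero(s) − 1 pole(s) → -20 dB/decade.

-20 dB/decade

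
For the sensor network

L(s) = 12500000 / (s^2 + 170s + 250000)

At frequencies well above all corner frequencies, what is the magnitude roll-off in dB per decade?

-40 dB/decade

Each pole contributes −20 dB/decade at high frequency; each zero contributes +20 dB/decade.
Net: 0 zero(s) − 2 pole(s) → -40 dB/decade.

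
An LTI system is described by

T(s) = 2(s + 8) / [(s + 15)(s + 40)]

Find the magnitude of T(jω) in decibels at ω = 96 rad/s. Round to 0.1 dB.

At s = jω = j96:
zero (s+8): 8 + j96 → |·| = √(8²+96²) = √9280 ≈ 96.333, ∠ = arctan(96/8) ≈ 85.24°
pole (s+15): 15 + j96 → |·| = √(15²+96²) = √9441 ≈ 97.165, ∠ = arctan(96/15) ≈ 81.12°
pole (s+40): 40 + j96 → |·| = √(40²+96²) = √10816 ≈ 104, ∠ = arctan(96/40) ≈ 67.38°
|T| = 2 · 96.333 / 10105 ≈ 0.019066
Gain = 20 log₁₀(0.019066) ≈ -34.39 dB

-34.4 dB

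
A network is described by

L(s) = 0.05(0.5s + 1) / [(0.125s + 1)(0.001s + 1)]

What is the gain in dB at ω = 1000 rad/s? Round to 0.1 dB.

At ω = 1000 rad/s:
zero (1 + j1000·0.5) = 1 + j500 → |·| ≈ 500, ∠ ≈ 89.89°
pole (1 + j1000·0.125) = 1 + j125 → |·| ≈ 125, ∠ ≈ 89.54°
pole (1 + j1000·0.001) = 1 + j1 → |·| ≈ 1.4142, ∠ ≈ 45.00°
|L| = 0.05 · 500 / (125 · 1.4142) ≈ 0.14142
Gain = 20 log₁₀(0.14142) ≈ -16.99 dB

-17.0 dB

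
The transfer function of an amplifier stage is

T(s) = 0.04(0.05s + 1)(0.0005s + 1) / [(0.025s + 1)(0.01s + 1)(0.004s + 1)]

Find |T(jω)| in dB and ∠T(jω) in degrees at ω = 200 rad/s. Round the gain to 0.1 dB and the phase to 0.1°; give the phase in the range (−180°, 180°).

At ω = 200 rad/s:
zero (1 + j200·0.05) = 1 + j10 → |·| ≈ 10.05, ∠ ≈ 84.29°
zero (1 + j200·0.0005) = 1 + j0.1 → |·| ≈ 1.005, ∠ ≈ 5.71°
pole (1 + j200·0.025) = 1 + j5 → |·| ≈ 5.099, ∠ ≈ 78.69°
pole (1 + j200·0.01) = 1 + j2 → |·| ≈ 2.2361, ∠ ≈ 63.43°
pole (1 + j200·0.004) = 1 + j0.8 → |·| ≈ 1.2806, ∠ ≈ 38.66°
|T| = 0.04 · 10.05 · 1.005 / (5.099 · 2.2361 · 1.2806) ≈ 0.02767
Gain = 20 log₁₀(0.02767) ≈ -31.16 dB
∠T = (84.29° + 5.71°) − (78.69° + 63.43° + 38.66°) = -90.78°

-31.2 dB, -90.8°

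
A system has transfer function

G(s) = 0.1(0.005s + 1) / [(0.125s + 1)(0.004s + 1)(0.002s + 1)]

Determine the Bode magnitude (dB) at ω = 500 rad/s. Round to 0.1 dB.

At ω = 500 rad/s:
zero (1 + j500·0.005) = 1 + j2.5 → |·| ≈ 2.6926, ∠ ≈ 68.20°
pole (1 + j500·0.125) = 1 + j62.5 → |·| ≈ 62.508, ∠ ≈ 89.08°
pole (1 + j500·0.004) = 1 + j2 → |·| ≈ 2.2361, ∠ ≈ 63.43°
pole (1 + j500·0.002) = 1 + j1 → |·| ≈ 1.4142, ∠ ≈ 45.00°
|G| = 0.1 · 2.6926 / (62.508 · 2.2361 · 1.4142) ≈ 0.0013622
Gain = 20 log₁₀(0.0013622) ≈ -57.32 dB

-57.3 dB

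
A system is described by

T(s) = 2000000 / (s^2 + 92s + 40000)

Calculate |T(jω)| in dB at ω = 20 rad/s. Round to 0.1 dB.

34.1 dB

At s = jω = j20:
quadratic: (j20)² + 92·j20 + 40000 = 39600 + j1840 → |·| ≈ 39643, ∠ ≈ 2.66°
|T| = 2000000 / 39643 ≈ 50.45
Gain = 20 log₁₀(50.45) ≈ 34.06 dB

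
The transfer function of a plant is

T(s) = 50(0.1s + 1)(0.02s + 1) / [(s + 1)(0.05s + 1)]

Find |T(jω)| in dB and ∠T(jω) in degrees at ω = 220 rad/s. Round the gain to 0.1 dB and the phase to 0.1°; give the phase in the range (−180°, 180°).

At ω = 220 rad/s:
zero (1 + j220·0.1) = 1 + j22 → |·| ≈ 22.023, ∠ ≈ 87.40°
zero (1 + j220·0.02) = 1 + j4.4 → |·| ≈ 4.5122, ∠ ≈ 77.20°
pole (1 + j220·1) = 1 + j220 → |·| ≈ 220, ∠ ≈ 89.74°
pole (1 + j220·0.05) = 1 + j11 → |·| ≈ 11.045, ∠ ≈ 84.81°
|T| = 50 · 22.023 · 4.5122 / (220 · 11.045) ≈ 2.0448
Gain = 20 log₁₀(2.0448) ≈ 6.21 dB
∠T = (87.40° + 77.20°) − (89.74° + 84.81°) = -9.95°

6.2 dB, -10.0°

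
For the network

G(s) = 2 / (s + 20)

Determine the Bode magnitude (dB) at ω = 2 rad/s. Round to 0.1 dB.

-20.0 dB

Substitute s = j2:
Numerator: 2 = 2 + j0
Denominator: (j2) + 20 = 20 + j2
|N| = √(2² + 0²) ≈ 2, ∠N ≈ 0.00°
|D| = √(20² + 2²) ≈ 20.1, ∠D ≈ 5.71°
|G| = 2 / 20.1 ≈ 0.099502
Gain = 20 log₁₀(0.099502) ≈ -20.04 dB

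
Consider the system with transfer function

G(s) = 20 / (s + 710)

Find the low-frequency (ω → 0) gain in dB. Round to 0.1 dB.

G(0) = 20 / 710 ≈ 0.028169
20 log₁₀(0.028169) ≈ -31.00 dB

-31.0 dB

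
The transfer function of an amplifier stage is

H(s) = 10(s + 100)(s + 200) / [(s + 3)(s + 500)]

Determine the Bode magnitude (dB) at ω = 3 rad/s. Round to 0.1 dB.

39.5 dB

At s = jω = j3:
zero (s+100): 100 + j3 → |·| = √(100²+3²) = √10009 ≈ 100.04, ∠ = arctan(3/100) ≈ 1.72°
zero (s+200): 200 + j3 → |·| = √(200²+3²) = √40009 ≈ 200.02, ∠ = arctan(3/200) ≈ 0.86°
pole (s+3): 3 + j3 → |·| = √(3²+3²) = √18 ≈ 4.2426, ∠ = arctan(3/3) ≈ 45.00°
pole (s+500): 500 + j3 → |·| = √(500²+3²) = √250009 ≈ 500.01, ∠ = arctan(3/500) ≈ 0.34°
|H| = 10 · 20010 / 2121.3 ≈ 94.329
Gain = 20 log₁₀(94.329) ≈ 39.49 dB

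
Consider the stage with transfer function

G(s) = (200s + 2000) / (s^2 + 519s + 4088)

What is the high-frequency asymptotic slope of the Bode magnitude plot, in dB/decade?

-20 dB/decade

Each pole contributes −20 dB/decade at high frequency; each zero contributes +20 dB/decade.
Net: 1 zero(s) − 2 pole(s) → -20 dB/decade.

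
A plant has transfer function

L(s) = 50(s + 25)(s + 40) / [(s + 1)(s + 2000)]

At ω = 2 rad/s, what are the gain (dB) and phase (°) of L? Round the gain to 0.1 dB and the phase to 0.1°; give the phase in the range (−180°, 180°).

At s = jω = j2:
zero (s+25): 25 + j2 → |·| = √(25²+2²) = √629 ≈ 25.08, ∠ = arctan(2/25) ≈ 4.57°
zero (s+40): 40 + j2 → |·| = √(40²+2²) = √1604 ≈ 40.05, ∠ = arctan(2/40) ≈ 2.86°
pole (s+1): 1 + j2 → |·| = √(1²+2²) = √5 ≈ 2.2361, ∠ = arctan(2/1) ≈ 63.43°
pole (s+2000): 2000 + j2 → |·| = √(2000²+2²) = √4000004 ≈ 2000, ∠ = arctan(2/2000) ≈ 0.06°
|L| = 50 · 1004.5 / 4472.2 ≈ 11.23
Gain = 20 log₁₀(11.23) ≈ 21.01 dB
∠L = 7.43° − 63.49° = -56.06°

21.0 dB, -56.1°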